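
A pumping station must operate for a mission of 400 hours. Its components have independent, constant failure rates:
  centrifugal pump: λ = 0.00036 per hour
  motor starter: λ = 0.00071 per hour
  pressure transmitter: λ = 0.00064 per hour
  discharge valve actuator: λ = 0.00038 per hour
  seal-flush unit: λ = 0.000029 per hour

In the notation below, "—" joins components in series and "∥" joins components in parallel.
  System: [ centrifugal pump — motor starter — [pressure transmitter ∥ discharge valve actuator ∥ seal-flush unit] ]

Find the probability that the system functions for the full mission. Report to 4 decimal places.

0.6516

R(centrifugal pump) = exp(−0.00036 × 400) = 0.865888
R(motor starter) = exp(−0.00071 × 400) = 0.752767
R(pressure transmitter) = exp(−0.00064 × 400) = 0.774142
R(discharge valve actuator) = exp(−0.00038 × 400) = 0.858988
R(seal-flush unit) = exp(−0.000029 × 400) = 0.988467
Parallel (pressure transmitter, discharge valve actuator, and seal-flush unit): 1 − (1 − 0.774142)(1 − 0.858988)(1 − 0.988467) = 0.999633
Series (centrifugal pump, motor starter, and [0.999633]): 0.865888 × 0.752767 × 0.999633 = 0.6516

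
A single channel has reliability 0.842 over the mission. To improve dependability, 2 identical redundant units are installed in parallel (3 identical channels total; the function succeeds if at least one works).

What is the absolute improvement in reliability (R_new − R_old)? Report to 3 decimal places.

R_before = 0.842
R_after = 1 − (1 − 0.842)^3 = 0.996
ΔR = 0.996 − 0.842 = 0.154

0.154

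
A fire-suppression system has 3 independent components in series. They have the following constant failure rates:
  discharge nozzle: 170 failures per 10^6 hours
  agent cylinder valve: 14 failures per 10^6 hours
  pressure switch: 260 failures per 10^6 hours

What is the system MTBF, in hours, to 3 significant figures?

Series of exponential components: λ_sys = Σ λ_i
λ_sys = 0.00017 + 0.000014 + 0.00026 = 4.4400e-04 /h
MTBF = 1 / λ_sys = 2250 h

2250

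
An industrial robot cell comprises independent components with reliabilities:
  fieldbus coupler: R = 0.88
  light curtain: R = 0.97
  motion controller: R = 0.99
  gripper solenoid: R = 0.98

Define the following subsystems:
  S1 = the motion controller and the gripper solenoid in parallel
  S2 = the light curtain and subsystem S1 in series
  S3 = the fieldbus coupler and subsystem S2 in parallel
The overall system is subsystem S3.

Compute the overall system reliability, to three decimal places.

Parallel (motion controller and gripper solenoid): 1 − (1 − 0.99000)(1 − 0.98000) = 0.99980
Series (light curtain and [0.99980]): 0.97000 × 0.99980 = 0.96981
Parallel (fieldbus coupler and [0.96981]): 1 − (1 − 0.88000)(1 − 0.96981) = 0.996

0.996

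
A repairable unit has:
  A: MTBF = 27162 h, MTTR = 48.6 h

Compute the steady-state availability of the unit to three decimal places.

A(A) = MTBF/(MTBF+MTTR) = 27162/(27162+48.6) = 0.998

0.998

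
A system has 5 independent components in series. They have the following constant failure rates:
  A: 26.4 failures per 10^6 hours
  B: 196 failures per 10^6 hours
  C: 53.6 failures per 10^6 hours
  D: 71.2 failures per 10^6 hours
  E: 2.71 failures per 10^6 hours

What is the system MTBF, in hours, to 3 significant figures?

2860

Series of exponential components: λ_sys = Σ λ_i
λ_sys = 0.0000264 + 0.000196 + 0.0000536 + 0.0000712 + 0.00000271 = 3.4991e-04 /h
MTBF = 1 / λ_sys = 2860 h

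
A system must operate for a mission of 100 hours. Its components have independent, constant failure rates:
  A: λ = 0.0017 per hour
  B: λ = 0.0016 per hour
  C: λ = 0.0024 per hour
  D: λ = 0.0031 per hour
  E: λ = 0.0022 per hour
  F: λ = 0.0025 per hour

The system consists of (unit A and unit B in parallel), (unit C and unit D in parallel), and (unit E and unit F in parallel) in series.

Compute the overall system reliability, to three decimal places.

R(A) = exp(−0.0017 × 100) = 0.84366
R(B) = exp(−0.0016 × 100) = 0.85214
R(C) = exp(−0.0024 × 100) = 0.78663
R(D) = exp(−0.0031 × 100) = 0.73345
R(E) = exp(−0.0022 × 100) = 0.80252
R(F) = exp(−0.0025 × 100) = 0.77880
Parallel (A and B): 1 − (1 − 0.84366)(1 − 0.85214) = 0.97688
Parallel (C and D): 1 − (1 − 0.78663)(1 − 0.73345) = 0.94313
Parallel (E and F): 1 − (1 − 0.80252)(1 − 0.77880) = 0.95632
Series ([0.97688], [0.94313], and [0.95632]): 0.97688 × 0.94313 × 0.95632 = 0.881

0.881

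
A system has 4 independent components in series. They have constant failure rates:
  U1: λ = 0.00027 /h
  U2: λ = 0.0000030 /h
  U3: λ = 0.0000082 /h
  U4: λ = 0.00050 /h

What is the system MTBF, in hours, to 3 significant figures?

1280

Series of exponential components: λ_sys = Σ λ_i
λ_sys = 0.00027 + 0.0000030 + 0.0000082 + 0.00050 = 7.8120e-04 /h
MTBF = 1 / λ_sys = 1280 h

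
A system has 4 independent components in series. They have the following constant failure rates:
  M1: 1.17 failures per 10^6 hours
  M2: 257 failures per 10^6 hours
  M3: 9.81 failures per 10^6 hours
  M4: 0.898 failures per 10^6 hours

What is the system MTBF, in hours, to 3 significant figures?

3720

Series of exponential components: λ_sys = Σ λ_i
λ_sys = 0.00000117 + 0.000257 + 0.00000981 + 0.000000898 = 2.6888e-04 /h
MTBF = 1 / λ_sys = 3720 h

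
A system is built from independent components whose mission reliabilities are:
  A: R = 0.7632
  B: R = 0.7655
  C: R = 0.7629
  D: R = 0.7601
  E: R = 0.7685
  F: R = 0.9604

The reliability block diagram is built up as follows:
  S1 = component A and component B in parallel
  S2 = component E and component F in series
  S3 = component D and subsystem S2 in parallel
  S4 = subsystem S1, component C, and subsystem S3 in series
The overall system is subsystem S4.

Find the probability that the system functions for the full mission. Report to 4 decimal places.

Parallel (A and B): 1 − (1 − 0.763200)(1 − 0.765500) = 0.944470
Series (E and F): 0.768500 × 0.960400 = 0.738067
Parallel (D and [0.738067]): 1 − (1 − 0.760100)(1 − 0.738067) = 0.937162
Series ([0.944470], C, and [0.937162]): 0.944470 × 0.762900 × 0.937162 = 0.6753

0.6753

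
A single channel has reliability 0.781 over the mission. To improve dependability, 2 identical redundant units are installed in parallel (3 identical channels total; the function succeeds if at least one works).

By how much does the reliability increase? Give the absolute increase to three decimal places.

R_before = 0.781
R_after = 1 − (1 − 0.781)^3 = 0.989
ΔR = 0.989 − 0.781 = 0.208

0.208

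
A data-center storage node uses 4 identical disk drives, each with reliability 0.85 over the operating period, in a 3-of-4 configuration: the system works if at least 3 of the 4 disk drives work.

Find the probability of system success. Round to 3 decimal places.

0.890

R = Σ_{i=3}^{4} C(4,i) p^i (1−p)^{4−i} with p = 0.85
C(4,3)·0.85^3·0.15^1 = 0.36848
C(4,4)·0.85^4·0.15^0 = 0.52201
Sum = 0.890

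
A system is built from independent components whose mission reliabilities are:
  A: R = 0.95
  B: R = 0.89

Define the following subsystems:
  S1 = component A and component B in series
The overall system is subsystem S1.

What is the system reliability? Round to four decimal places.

Series (A and B): 0.950000 × 0.890000 = 0.8455

0.8455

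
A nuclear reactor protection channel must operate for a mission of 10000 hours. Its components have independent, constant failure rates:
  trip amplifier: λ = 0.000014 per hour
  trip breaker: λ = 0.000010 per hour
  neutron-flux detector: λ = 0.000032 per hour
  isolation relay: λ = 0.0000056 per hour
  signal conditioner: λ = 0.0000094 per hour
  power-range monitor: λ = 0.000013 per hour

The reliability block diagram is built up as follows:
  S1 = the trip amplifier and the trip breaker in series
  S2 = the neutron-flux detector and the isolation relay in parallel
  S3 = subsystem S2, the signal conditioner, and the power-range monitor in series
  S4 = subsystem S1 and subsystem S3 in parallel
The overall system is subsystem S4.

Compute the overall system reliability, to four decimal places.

R(trip amplifier) = exp(−0.000014 × 10000) = 0.869358
R(trip breaker) = exp(−0.000010 × 10000) = 0.904837
R(neutron-flux detector) = exp(−0.000032 × 10000) = 0.726149
R(isolation relay) = exp(−0.0000056 × 10000) = 0.945539
R(signal conditioner) = exp(−0.0000094 × 10000) = 0.910283
R(power-range monitor) = exp(−0.000013 × 10000) = 0.878095
Series (trip amplifier and trip breaker): 0.869358 × 0.904837 = 0.786627
Parallel (neutron-flux detector and isolation relay): 1 − (1 − 0.726149)(1 − 0.945539) = 0.985086
Series ([0.985086], signal conditioner, and power-range monitor): 0.985086 × 0.910283 × 0.878095 = 0.787394
Parallel ([0.786627] and [0.787394]): 1 − (1 − 0.786627)(1 − 0.787394) = 0.9546

0.9546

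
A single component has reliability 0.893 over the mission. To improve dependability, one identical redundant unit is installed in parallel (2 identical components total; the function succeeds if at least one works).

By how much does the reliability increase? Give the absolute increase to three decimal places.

R_before = 0.893
R_after = 1 − (1 − 0.893)^2 = 0.989
ΔR = 0.989 − 0.893 = 0.096

0.096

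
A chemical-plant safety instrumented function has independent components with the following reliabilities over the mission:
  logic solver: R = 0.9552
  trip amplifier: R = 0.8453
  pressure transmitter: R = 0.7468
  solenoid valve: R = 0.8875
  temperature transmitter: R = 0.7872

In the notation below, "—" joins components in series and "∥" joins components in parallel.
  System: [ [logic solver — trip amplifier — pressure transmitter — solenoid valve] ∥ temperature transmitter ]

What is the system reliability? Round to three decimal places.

Series (logic solver, trip amplifier, pressure transmitter, and solenoid valve): 0.95520 × 0.84530 × 0.74680 × 0.88750 = 0.53515
Parallel ([0.53515] and temperature transmitter): 1 − (1 − 0.53515)(1 − 0.78720) = 0.901

0.901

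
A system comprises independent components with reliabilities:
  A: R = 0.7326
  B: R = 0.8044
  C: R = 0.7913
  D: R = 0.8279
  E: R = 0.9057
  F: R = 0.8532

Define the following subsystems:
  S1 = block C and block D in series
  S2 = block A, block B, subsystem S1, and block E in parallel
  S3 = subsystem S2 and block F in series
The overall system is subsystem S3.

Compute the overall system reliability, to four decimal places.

Series (C and D): 0.791300 × 0.827900 = 0.655117
Parallel (A, B, [0.655117], and E): 1 − (1 − 0.732600)(1 − 0.804400)(1 − 0.655117)(1 − 0.905700) = 0.998299
Series ([0.998299] and F): 0.998299 × 0.853200 = 0.8517

0.8517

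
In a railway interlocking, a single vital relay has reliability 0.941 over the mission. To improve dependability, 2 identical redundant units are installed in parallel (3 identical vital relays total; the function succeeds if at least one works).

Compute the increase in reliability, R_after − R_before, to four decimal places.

R_before = 0.941
R_after = 1 − (1 − 0.941)^3 = 0.9998
ΔR = 0.9998 − 0.941 = 0.0588

0.0588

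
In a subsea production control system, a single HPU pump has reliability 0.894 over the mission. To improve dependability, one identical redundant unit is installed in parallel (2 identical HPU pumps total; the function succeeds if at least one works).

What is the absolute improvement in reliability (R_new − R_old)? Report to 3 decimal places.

R_before = 0.894
R_after = 1 − (1 − 0.894)^2 = 0.989
ΔR = 0.989 − 0.894 = 0.095

0.095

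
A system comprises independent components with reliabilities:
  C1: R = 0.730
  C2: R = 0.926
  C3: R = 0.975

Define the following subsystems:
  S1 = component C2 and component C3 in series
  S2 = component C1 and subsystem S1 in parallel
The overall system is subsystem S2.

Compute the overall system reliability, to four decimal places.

Series (C2 and C3): 0.926000 × 0.975000 = 0.902850
Parallel (C1 and [0.902850]): 1 − (1 − 0.730000)(1 − 0.902850) = 0.9738

0.9738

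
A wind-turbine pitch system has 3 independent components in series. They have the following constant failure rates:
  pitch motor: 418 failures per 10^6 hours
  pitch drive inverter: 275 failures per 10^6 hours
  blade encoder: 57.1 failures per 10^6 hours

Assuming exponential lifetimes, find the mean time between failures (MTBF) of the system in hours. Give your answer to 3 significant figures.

1330

Series of exponential components: λ_sys = Σ λ_i
λ_sys = 0.000418 + 0.000275 + 0.0000571 = 7.5010e-04 /h
MTBF = 1 / λ_sys = 1330 h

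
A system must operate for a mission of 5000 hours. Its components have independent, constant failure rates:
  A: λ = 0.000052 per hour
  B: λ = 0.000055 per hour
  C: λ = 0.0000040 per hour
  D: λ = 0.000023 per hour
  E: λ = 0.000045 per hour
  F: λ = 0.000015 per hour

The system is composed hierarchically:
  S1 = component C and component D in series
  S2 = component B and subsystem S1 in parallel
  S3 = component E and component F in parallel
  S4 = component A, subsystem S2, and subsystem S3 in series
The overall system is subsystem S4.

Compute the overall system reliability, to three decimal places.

R(A) = exp(−0.000052 × 5000) = 0.77105
R(B) = exp(−0.000055 × 5000) = 0.75957
R(C) = exp(−0.0000040 × 5000) = 0.98020
R(D) = exp(−0.000023 × 5000) = 0.89137
R(E) = exp(−0.000045 × 5000) = 0.79852
R(F) = exp(−0.000015 × 5000) = 0.92774
Series (C and D): 0.98020 × 0.89137 = 0.87372
Parallel (B and [0.87372]): 1 − (1 − 0.75957)(1 − 0.87372) = 0.96964
Parallel (E and F): 1 − (1 − 0.79852)(1 − 0.92774) = 0.98544
Series (A, [0.96964], and [0.98544]): 0.77105 × 0.96964 × 0.98544 = 0.737

0.737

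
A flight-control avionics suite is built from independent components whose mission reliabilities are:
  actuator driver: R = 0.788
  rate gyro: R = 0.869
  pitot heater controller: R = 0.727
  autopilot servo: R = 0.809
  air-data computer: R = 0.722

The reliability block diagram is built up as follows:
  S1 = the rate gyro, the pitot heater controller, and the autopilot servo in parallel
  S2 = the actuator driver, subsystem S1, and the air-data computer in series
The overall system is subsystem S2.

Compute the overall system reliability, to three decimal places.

Parallel (rate gyro, pitot heater controller, and autopilot servo): 1 − (1 − 0.86900)(1 − 0.72700)(1 − 0.80900) = 0.99317
Series (actuator driver, [0.99317], and air-data computer): 0.78800 × 0.99317 × 0.72200 = 0.565

0.565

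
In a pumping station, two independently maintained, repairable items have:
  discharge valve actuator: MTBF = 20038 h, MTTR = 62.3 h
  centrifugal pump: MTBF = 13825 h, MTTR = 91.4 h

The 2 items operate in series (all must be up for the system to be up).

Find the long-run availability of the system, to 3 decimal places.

0.990

A(discharge valve actuator) = MTBF/(MTBF+MTTR) = 20038/(20038+62.3) = 0.996901
A(centrifugal pump) = MTBF/(MTBF+MTTR) = 13825/(13825+91.4) = 0.993432
Series availability: 0.996901 × 0.993432 = 0.990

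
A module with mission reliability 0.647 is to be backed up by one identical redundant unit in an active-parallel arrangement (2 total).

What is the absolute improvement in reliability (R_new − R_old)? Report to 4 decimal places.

R_before = 0.647
R_after = 1 − (1 − 0.647)^2 = 0.8754
ΔR = 0.8754 − 0.647 = 0.2284

0.2284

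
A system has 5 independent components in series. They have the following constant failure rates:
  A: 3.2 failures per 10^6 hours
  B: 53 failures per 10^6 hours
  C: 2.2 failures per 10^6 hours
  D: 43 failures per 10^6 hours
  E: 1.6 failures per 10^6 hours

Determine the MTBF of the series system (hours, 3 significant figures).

9710

Series of exponential components: λ_sys = Σ λ_i
λ_sys = 0.0000032 + 0.000053 + 0.0000022 + 0.000043 + 0.0000016 = 1.0300e-04 /h
MTBF = 1 / λ_sys = 9710 h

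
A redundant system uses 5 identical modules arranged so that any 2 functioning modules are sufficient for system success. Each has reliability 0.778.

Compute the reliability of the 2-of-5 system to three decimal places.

0.990

R = Σ_{i=2}^{5} C(5,i) p^i (1−p)^{5−i} with p = 0.778
C(5,2)·0.778^2·0.222^3 = 0.06622
C(5,3)·0.778^3·0.222^2 = 0.23208
C(5,4)·0.778^4·0.222^1 = 0.40667
C(5,5)·0.778^5·0.222^0 = 0.28503
Sum = 0.990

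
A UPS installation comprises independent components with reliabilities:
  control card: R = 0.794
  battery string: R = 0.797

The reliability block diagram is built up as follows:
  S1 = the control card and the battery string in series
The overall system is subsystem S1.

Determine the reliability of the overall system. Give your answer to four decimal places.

0.6328

Series (control card and battery string): 0.794000 × 0.797000 = 0.6328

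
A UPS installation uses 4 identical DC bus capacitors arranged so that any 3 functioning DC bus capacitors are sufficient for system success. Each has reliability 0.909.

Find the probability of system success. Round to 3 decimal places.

0.956

R = Σ_{i=3}^{4} C(4,i) p^i (1−p)^{4−i} with p = 0.909
C(4,3)·0.909^3·0.091^1 = 0.27340
C(4,4)·0.909^4·0.091^0 = 0.68274
Sum = 0.956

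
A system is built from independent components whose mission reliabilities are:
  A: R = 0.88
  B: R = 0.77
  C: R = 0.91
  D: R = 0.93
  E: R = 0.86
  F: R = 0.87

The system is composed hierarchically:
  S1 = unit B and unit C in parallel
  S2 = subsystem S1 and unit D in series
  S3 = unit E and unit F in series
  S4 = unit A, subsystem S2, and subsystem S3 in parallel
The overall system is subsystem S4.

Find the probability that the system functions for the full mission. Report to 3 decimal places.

Parallel (B and C): 1 − (1 − 0.77000)(1 − 0.91000) = 0.97930
Series ([0.97930] and D): 0.97930 × 0.93000 = 0.91075
Series (E and F): 0.86000 × 0.87000 = 0.74820
Parallel (A, [0.91075], and [0.74820]): 1 − (1 − 0.88000)(1 − 0.91075)(1 − 0.74820) = 0.997

0.997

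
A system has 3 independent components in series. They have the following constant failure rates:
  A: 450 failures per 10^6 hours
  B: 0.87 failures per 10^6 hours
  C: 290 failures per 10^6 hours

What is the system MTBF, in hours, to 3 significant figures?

Series of exponential components: λ_sys = Σ λ_i
λ_sys = 0.00045 + 0.00000087 + 0.00029 = 7.4087e-04 /h
MTBF = 1 / λ_sys = 1350 h

1350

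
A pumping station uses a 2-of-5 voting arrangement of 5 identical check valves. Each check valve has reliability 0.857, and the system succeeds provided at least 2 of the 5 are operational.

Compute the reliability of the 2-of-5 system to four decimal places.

0.9981

R = Σ_{i=2}^{5} C(5,i) p^i (1−p)^{5−i} with p = 0.857
C(5,2)·0.857^2·0.143^3 = 0.021477
C(5,3)·0.857^3·0.143^2 = 0.128711
C(5,4)·0.857^4·0.143^1 = 0.385682
C(5,5)·0.857^5·0.143^0 = 0.462279
Sum = 0.9981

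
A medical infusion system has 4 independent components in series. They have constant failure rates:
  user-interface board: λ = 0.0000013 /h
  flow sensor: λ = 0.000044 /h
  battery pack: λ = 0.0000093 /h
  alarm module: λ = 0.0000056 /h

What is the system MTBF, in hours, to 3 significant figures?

Series of exponential components: λ_sys = Σ λ_i
λ_sys = 0.0000013 + 0.000044 + 0.0000093 + 0.0000056 = 6.0200e-05 /h
MTBF = 1 / λ_sys = 16600 h

16600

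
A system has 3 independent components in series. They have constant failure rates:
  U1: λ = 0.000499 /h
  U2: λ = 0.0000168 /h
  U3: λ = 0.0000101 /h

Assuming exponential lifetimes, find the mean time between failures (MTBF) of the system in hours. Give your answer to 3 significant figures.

Series of exponential components: λ_sys = Σ λ_i
λ_sys = 0.000499 + 0.0000168 + 0.0000101 = 5.2590e-04 /h
MTBF = 1 / λ_sys = 1900 h

1900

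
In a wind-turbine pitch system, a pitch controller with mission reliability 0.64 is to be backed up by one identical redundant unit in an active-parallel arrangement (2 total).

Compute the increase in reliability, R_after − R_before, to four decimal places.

0.2304

R_before = 0.64
R_after = 1 − (1 − 0.64)^2 = 0.8704
ΔR = 0.8704 − 0.64 = 0.2304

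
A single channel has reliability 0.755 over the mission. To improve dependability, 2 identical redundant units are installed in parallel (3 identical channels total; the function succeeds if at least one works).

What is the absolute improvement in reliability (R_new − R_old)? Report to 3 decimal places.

0.230

R_before = 0.755
R_after = 1 − (1 − 0.755)^3 = 0.985
ΔR = 0.985 − 0.755 = 0.230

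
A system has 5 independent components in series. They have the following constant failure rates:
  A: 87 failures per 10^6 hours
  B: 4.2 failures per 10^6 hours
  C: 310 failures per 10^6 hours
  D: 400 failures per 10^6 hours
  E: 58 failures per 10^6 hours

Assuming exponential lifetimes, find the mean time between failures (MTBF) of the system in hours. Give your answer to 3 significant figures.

1160

Series of exponential components: λ_sys = Σ λ_i
λ_sys = 0.000087 + 0.0000042 + 0.00031 + 0.00040 + 0.000058 = 8.5920e-04 /h
MTBF = 1 / λ_sys = 1160 h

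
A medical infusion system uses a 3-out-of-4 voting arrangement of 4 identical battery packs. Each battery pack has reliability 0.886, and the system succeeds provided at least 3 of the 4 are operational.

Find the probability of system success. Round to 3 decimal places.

0.933

R = Σ_{i=3}^{4} C(4,i) p^i (1−p)^{4−i} with p = 0.886
C(4,3)·0.886^3·0.114^1 = 0.31715
C(4,4)·0.886^4·0.114^0 = 0.61622
Sum = 0.933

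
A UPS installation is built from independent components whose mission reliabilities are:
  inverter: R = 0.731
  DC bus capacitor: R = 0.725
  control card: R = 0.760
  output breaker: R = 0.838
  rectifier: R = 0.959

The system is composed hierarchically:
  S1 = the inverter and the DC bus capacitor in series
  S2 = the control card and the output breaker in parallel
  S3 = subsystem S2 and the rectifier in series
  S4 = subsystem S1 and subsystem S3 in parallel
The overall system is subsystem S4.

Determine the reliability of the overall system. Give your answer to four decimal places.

Series (inverter and DC bus capacitor): 0.731000 × 0.725000 = 0.529975
Parallel (control card and output breaker): 1 − (1 − 0.760000)(1 − 0.838000) = 0.961120
Series ([0.961120] and rectifier): 0.961120 × 0.959000 = 0.921714
Parallel ([0.529975] and [0.921714]): 1 − (1 − 0.529975)(1 − 0.921714) = 0.9632

0.9632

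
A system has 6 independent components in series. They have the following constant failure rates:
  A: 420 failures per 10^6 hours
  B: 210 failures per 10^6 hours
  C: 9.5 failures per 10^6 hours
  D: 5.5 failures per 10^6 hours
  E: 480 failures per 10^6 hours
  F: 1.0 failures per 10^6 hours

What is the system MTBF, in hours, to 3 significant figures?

Series of exponential components: λ_sys = Σ λ_i
λ_sys = 0.00042 + 0.00021 + 0.0000095 + 0.0000055 + 0.00048 + 0.0000010 = 1.1260e-03 /h
MTBF = 1 / λ_sys = 888 h

888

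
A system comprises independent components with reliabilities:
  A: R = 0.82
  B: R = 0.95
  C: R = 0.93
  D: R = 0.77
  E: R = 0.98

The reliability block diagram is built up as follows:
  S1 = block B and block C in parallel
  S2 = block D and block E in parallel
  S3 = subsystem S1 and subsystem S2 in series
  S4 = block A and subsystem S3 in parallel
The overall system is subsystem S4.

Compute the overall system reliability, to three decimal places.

0.999

Parallel (B and C): 1 − (1 − 0.95000)(1 − 0.93000) = 0.99650
Parallel (D and E): 1 − (1 − 0.77000)(1 − 0.98000) = 0.99540
Series ([0.99650] and [0.99540]): 0.99650 × 0.99540 = 0.99192
Parallel (A and [0.99192]): 1 − (1 − 0.82000)(1 − 0.99192) = 0.999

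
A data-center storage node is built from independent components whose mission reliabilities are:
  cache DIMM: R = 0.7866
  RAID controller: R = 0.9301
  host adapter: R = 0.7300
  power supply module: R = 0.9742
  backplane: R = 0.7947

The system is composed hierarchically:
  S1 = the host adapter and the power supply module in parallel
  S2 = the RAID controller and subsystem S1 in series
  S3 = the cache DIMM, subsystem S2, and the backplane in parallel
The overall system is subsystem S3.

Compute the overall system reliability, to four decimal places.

0.9967

Parallel (host adapter and power supply module): 1 − (1 − 0.730000)(1 − 0.974200) = 0.993034
Series (RAID controller and [0.993034]): 0.930100 × 0.993034 = 0.923621
Parallel (cache DIMM, [0.923621], and backplane): 1 − (1 − 0.786600)(1 − 0.923621)(1 − 0.794700) = 0.9967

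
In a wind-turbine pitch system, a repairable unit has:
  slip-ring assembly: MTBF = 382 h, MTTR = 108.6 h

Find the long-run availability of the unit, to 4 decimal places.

0.7786

A(slip-ring assembly) = MTBF/(MTBF+MTTR) = 382/(382+108.6) = 0.7786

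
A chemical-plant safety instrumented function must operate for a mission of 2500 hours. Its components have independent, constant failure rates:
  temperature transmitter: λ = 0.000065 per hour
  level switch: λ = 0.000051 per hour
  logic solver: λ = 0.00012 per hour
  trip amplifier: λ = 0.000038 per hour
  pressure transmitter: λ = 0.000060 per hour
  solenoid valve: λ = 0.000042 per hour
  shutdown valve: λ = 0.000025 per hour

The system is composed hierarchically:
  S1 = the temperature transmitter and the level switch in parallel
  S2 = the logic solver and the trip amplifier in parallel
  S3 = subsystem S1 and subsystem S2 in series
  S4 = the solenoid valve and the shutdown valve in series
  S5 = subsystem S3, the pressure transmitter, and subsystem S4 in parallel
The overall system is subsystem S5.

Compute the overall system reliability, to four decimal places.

0.9991

R(temperature transmitter) = exp(−0.000065 × 2500) = 0.850016
R(level switch) = exp(−0.000051 × 2500) = 0.880293
R(logic solver) = exp(−0.00012 × 2500) = 0.740818
R(trip amplifier) = exp(−0.000038 × 2500) = 0.909373
R(pressure transmitter) = exp(−0.000060 × 2500) = 0.860708
R(solenoid valve) = exp(−0.000042 × 2500) = 0.900325
R(shutdown valve) = exp(−0.000025 × 2500) = 0.939413
Parallel (temperature transmitter and level switch): 1 − (1 − 0.850016)(1 − 0.880293) = 0.982046
Parallel (logic solver and trip amplifier): 1 − (1 − 0.740818)(1 − 0.909373) = 0.976511
Series ([0.982046] and [0.976511]): 0.982046 × 0.976511 = 0.958979
Series (solenoid valve and shutdown valve): 0.900325 × 0.939413 = 0.845777
Parallel ([0.958979], pressure transmitter, and [0.845777]): 1 − (1 − 0.958979)(1 − 0.860708)(1 − 0.845777) = 0.9991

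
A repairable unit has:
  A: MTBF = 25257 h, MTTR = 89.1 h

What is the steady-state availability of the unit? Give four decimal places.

0.9965

A(A) = MTBF/(MTBF+MTTR) = 25257/(25257+89.1) = 0.9965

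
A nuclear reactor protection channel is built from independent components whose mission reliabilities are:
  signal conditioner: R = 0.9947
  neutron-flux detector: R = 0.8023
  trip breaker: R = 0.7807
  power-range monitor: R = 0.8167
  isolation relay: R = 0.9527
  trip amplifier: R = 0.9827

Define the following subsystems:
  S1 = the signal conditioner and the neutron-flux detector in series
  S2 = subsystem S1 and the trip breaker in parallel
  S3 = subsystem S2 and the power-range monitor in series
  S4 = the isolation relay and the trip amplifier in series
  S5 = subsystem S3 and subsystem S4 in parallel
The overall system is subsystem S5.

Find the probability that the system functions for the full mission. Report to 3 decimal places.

0.986

Series (signal conditioner and neutron-flux detector): 0.99470 × 0.80230 = 0.79805
Parallel ([0.79805] and trip breaker): 1 − (1 − 0.79805)(1 − 0.78070) = 0.95571
Series ([0.95571] and power-range monitor): 0.95571 × 0.81670 = 0.78053
Series (isolation relay and trip amplifier): 0.95270 × 0.98270 = 0.93622
Parallel ([0.78053] and [0.93622]): 1 − (1 − 0.78053)(1 − 0.93622) = 0.986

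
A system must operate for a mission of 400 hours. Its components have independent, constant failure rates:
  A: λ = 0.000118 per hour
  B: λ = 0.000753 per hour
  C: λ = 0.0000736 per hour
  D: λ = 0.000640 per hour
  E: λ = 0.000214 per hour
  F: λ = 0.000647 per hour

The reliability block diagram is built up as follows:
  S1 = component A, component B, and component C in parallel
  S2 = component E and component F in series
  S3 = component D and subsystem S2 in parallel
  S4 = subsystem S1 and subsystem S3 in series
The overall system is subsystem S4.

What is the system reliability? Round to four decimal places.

R(A) = exp(−0.000118 × 400) = 0.953897
R(B) = exp(−0.000753 × 400) = 0.739930
R(C) = exp(−0.0000736 × 400) = 0.970989
R(D) = exp(−0.000640 × 400) = 0.774142
R(E) = exp(−0.000214 × 400) = 0.917961
R(F) = exp(−0.000647 × 400) = 0.771977
Parallel (A, B, and C): 1 − (1 − 0.953897)(1 − 0.739930)(1 − 0.970989) = 0.999652
Series (E and F): 0.917961 × 0.771977 = 0.708645
Parallel (D and [0.708645]): 1 − (1 − 0.774142)(1 − 0.708645) = 0.934195
Series ([0.999652] and [0.934195]): 0.999652 × 0.934195 = 0.9339

0.9339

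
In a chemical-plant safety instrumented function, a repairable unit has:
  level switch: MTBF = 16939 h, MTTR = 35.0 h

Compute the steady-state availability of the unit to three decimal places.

A(level switch) = MTBF/(MTBF+MTTR) = 16939/(16939+35.0) = 0.998

0.998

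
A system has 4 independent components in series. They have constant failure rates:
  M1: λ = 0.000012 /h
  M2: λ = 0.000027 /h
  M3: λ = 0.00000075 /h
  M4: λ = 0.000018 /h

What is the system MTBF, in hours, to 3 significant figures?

Series of exponential components: λ_sys = Σ λ_i
λ_sys = 0.000012 + 0.000027 + 0.00000075 + 0.000018 = 5.7750e-05 /h
MTBF = 1 / λ_sys = 17300 h

17300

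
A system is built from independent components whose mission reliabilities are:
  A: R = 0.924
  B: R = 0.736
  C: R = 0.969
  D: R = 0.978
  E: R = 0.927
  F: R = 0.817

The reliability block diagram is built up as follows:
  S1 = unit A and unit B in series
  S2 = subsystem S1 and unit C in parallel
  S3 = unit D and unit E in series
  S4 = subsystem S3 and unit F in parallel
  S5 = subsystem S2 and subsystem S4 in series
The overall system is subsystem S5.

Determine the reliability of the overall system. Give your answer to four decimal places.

0.9732

Series (A and B): 0.924000 × 0.736000 = 0.680064
Parallel ([0.680064] and C): 1 − (1 − 0.680064)(1 − 0.969000) = 0.990082
Series (D and E): 0.978000 × 0.927000 = 0.906606
Parallel ([0.906606] and F): 1 − (1 − 0.906606)(1 − 0.817000) = 0.982909
Series ([0.990082] and [0.982909]): 0.990082 × 0.982909 = 0.9732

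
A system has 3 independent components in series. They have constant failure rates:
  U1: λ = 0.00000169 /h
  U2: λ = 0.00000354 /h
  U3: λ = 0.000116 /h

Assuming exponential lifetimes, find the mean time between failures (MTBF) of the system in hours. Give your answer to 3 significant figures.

Series of exponential components: λ_sys = Σ λ_i
λ_sys = 0.00000169 + 0.00000354 + 0.000116 = 1.2123e-04 /h
MTBF = 1 / λ_sys = 8250 h

8250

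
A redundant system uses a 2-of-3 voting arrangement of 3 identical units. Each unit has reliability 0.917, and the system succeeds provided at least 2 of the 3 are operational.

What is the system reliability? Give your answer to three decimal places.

0.980

R = Σ_{i=2}^{3} C(3,i) p^i (1−p)^{3−i} with p = 0.917
C(3,2)·0.917^2·0.083^1 = 0.20938
C(3,3)·0.917^3·0.083^0 = 0.77110
Sum = 0.980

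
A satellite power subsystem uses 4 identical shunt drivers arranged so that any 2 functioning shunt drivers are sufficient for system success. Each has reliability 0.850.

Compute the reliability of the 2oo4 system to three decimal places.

0.988

R = Σ_{i=2}^{4} C(4,i) p^i (1−p)^{4−i} with p = 0.850
C(4,2)·0.850^2·0.150^2 = 0.09754
C(4,3)·0.850^3·0.150^1 = 0.36848
C(4,4)·0.850^4·0.150^0 = 0.52201
Sum = 0.988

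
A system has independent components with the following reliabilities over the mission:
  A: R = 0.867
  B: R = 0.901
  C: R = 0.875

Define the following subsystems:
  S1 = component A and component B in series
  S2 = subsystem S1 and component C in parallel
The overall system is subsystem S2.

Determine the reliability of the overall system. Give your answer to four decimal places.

Series (A and B): 0.867000 × 0.901000 = 0.781167
Parallel ([0.781167] and C): 1 − (1 − 0.781167)(1 − 0.875000) = 0.9726

0.9726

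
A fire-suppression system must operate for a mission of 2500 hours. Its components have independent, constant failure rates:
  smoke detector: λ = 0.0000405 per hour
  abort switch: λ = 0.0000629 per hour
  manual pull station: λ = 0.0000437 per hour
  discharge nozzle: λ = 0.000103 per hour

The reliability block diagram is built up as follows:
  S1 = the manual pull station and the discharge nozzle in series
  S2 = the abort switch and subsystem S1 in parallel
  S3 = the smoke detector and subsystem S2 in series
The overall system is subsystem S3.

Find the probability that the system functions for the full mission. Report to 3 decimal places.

0.863

R(smoke detector) = exp(−0.0000405 × 2500) = 0.90371
R(abort switch) = exp(−0.0000629 × 2500) = 0.85449
R(manual pull station) = exp(−0.0000437 × 2500) = 0.89651
R(discharge nozzle) = exp(−0.000103 × 2500) = 0.77298
Series (manual pull station and discharge nozzle): 0.89651 × 0.77298 = 0.69298
Parallel (abort switch and [0.69298]): 1 − (1 − 0.85449)(1 − 0.69298) = 0.95533
Series (smoke detector and [0.95533]): 0.90371 × 0.95533 = 0.863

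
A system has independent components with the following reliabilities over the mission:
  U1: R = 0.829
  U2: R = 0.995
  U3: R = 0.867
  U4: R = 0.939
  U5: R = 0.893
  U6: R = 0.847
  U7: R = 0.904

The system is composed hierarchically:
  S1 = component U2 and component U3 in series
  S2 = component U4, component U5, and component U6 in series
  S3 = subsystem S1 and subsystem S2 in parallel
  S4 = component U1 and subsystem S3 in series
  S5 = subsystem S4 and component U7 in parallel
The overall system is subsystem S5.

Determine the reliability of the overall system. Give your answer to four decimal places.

0.9804

Series (U2 and U3): 0.995000 × 0.867000 = 0.862665
Series (U4, U5, and U6): 0.939000 × 0.893000 × 0.847000 = 0.710232
Parallel ([0.862665] and [0.710232]): 1 − (1 − 0.862665)(1 − 0.710232) = 0.960205
Series (U1 and [0.960205]): 0.829000 × 0.960205 = 0.796010
Parallel ([0.796010] and U7): 1 − (1 − 0.796010)(1 − 0.904000) = 0.9804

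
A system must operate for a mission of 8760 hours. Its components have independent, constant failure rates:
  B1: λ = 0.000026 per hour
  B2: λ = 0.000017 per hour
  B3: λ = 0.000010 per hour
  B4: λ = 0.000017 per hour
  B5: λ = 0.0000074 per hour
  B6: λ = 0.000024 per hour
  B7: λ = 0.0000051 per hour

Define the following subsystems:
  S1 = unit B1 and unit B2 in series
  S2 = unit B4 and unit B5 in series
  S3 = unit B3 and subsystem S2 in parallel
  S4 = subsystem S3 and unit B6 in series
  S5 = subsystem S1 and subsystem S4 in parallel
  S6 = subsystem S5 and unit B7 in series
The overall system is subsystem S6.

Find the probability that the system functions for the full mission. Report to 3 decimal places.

0.895

R(B1) = exp(−0.000026 × 8760) = 0.79632
R(B2) = exp(−0.000017 × 8760) = 0.86164
R(B3) = exp(−0.000010 × 8760) = 0.91613
R(B4) = exp(−0.000017 × 8760) = 0.86164
R(B5) = exp(−0.0000074 × 8760) = 0.93723
R(B6) = exp(−0.000024 × 8760) = 0.81039
R(B7) = exp(−0.0000051 × 8760) = 0.95631
Series (B1 and B2): 0.79632 × 0.86164 = 0.68614
Series (B4 and B5): 0.86164 × 0.93723 = 0.80755
Parallel (B3 and [0.80755]): 1 − (1 − 0.91613)(1 − 0.80755) = 0.98386
Series ([0.98386] and B6): 0.98386 × 0.81039 = 0.79731
Parallel ([0.68614] and [0.79731]): 1 − (1 − 0.68614)(1 − 0.79731) = 0.93638
Series ([0.93638] and B7): 0.93638 × 0.95631 = 0.895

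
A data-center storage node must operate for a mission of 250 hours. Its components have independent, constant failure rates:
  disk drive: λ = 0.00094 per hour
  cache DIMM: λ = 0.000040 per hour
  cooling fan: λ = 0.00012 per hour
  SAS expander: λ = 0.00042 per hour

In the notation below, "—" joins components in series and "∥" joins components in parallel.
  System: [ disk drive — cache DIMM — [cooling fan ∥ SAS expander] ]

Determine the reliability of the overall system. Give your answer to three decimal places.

0.780

R(disk drive) = exp(−0.00094 × 250) = 0.79057
R(cache DIMM) = exp(−0.000040 × 250) = 0.99005
R(cooling fan) = exp(−0.00012 × 250) = 0.97045
R(SAS expander) = exp(−0.00042 × 250) = 0.90032
Parallel (cooling fan and SAS expander): 1 − (1 − 0.97045)(1 − 0.90032) = 0.99705
Series (disk drive, cache DIMM, and [0.99705]): 0.79057 × 0.99005 × 0.99705 = 0.780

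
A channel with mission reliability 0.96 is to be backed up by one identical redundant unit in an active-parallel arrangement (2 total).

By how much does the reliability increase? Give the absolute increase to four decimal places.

R_before = 0.96
R_after = 1 − (1 − 0.96)^2 = 0.9984
ΔR = 0.9984 − 0.96 = 0.0384

0.0384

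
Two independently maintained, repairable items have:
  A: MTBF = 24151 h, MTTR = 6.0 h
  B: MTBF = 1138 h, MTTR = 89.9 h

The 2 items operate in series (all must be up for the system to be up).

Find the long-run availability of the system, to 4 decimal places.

0.9266

A(A) = MTBF/(MTBF+MTTR) = 24151/(24151+6.0) = 0.999752
A(B) = MTBF/(MTBF+MTTR) = 1138/(1138+89.9) = 0.926786
Series availability: 0.999752 × 0.926786 = 0.9266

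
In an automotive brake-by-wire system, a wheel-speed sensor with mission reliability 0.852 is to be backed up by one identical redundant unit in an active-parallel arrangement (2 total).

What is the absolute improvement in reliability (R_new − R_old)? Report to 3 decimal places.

R_before = 0.852
R_after = 1 − (1 − 0.852)^2 = 0.978
ΔR = 0.978 − 0.852 = 0.126

0.126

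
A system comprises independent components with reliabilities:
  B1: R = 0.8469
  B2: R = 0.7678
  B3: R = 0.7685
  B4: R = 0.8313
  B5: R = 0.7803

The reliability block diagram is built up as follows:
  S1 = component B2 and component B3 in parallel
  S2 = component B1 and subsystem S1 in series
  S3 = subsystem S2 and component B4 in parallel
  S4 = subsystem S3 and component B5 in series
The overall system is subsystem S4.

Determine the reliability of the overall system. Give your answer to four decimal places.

0.7542

Parallel (B2 and B3): 1 − (1 − 0.767800)(1 − 0.768500) = 0.946246
Series (B1 and [0.946246]): 0.846900 × 0.946246 = 0.801376
Parallel ([0.801376] and B4): 1 − (1 − 0.801376)(1 − 0.831300) = 0.966492
Series ([0.966492] and B5): 0.966492 × 0.780300 = 0.7542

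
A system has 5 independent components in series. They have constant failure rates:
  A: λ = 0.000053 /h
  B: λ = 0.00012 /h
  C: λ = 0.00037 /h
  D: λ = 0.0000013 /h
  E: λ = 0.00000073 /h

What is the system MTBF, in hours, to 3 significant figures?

1830

Series of exponential components: λ_sys = Σ λ_i
λ_sys = 0.000053 + 0.00012 + 0.00037 + 0.0000013 + 0.00000073 = 5.4503e-04 /h
MTBF = 1 / λ_sys = 1830 h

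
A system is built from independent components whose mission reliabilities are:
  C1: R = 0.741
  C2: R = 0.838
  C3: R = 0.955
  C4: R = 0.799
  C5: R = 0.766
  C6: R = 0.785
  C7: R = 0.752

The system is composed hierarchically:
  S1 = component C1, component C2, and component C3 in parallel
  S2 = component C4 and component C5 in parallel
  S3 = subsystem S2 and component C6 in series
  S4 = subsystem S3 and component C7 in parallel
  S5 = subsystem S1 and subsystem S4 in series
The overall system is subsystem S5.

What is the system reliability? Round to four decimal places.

0.9358

Parallel (C1, C2, and C3): 1 − (1 − 0.741000)(1 − 0.838000)(1 − 0.955000) = 0.998112
Parallel (C4 and C5): 1 − (1 − 0.799000)(1 − 0.766000) = 0.952966
Series ([0.952966] and C6): 0.952966 × 0.785000 = 0.748078
Parallel ([0.748078] and C7): 1 − (1 − 0.748078)(1 − 0.752000) = 0.937523
Series ([0.998112] and [0.937523]): 0.998112 × 0.937523 = 0.9358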